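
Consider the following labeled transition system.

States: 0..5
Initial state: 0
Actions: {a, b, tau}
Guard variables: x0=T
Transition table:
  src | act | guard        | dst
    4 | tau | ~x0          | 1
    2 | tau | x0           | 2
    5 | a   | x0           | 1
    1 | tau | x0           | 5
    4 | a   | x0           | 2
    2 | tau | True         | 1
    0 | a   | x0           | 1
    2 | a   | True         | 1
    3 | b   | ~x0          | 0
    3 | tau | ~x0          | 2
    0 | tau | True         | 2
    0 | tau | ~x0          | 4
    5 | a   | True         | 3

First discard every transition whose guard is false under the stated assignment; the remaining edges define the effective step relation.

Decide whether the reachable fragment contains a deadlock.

Reach set: {0,1,2,3,5}
  0: a→1  tau→2  [2 exit(s)]
  1: tau→5  [1 exit(s)]
  2: a→1  tau→1  tau→2  [3 exit(s)]
  3: ∅  [deadlock]
  5: a→1  a→3  [2 exit(s)]
witness 3: a·tau·a

Answer: DEADLOCK at state 3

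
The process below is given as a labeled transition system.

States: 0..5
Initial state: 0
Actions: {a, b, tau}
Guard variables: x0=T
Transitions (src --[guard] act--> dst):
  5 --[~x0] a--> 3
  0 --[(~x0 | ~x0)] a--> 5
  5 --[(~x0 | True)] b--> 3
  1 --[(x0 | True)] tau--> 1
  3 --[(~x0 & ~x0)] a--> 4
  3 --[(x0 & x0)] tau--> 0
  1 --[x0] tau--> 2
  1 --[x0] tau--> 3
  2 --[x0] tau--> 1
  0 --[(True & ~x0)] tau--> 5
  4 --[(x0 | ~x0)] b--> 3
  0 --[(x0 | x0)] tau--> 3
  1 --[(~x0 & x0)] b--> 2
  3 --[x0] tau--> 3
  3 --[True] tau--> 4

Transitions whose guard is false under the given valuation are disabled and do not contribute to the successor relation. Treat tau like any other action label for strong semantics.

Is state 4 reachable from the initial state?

Answer: REACHABLE

Trace:
10 transition(s) survive guard evaluation.
L0 = {0}
L1 = {3}  now seen {0,3}
L2 = {4}  now seen {0,3,4}
R = {0,3,4}
trace reaching 4: tau·tau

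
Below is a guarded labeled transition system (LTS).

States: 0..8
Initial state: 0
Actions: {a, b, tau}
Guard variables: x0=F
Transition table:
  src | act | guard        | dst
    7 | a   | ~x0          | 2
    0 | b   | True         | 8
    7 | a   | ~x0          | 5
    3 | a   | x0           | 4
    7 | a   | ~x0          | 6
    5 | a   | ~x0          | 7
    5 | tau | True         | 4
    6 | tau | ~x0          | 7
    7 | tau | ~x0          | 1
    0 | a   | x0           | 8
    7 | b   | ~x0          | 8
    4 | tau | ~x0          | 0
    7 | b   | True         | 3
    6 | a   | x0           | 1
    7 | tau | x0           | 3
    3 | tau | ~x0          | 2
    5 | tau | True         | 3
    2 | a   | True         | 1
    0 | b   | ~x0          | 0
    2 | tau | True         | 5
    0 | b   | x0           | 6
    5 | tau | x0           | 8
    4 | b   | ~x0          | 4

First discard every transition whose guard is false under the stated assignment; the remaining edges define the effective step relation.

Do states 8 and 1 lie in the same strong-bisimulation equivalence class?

Compute ~ classes (split until stable):
  round 0: {{0,1,2,3,4,5,6,7,8}}
  round 1: {{0},{1,8},{2,5},{3,6},{4},{7}}
  round 2: {{0},{1,8},{2},{3},{4},{5},{6},{7}}
8 equivalence class(es) (converged in 3)
8∈{1,8}, 1∈{1,8}

Answer: BISIMILAR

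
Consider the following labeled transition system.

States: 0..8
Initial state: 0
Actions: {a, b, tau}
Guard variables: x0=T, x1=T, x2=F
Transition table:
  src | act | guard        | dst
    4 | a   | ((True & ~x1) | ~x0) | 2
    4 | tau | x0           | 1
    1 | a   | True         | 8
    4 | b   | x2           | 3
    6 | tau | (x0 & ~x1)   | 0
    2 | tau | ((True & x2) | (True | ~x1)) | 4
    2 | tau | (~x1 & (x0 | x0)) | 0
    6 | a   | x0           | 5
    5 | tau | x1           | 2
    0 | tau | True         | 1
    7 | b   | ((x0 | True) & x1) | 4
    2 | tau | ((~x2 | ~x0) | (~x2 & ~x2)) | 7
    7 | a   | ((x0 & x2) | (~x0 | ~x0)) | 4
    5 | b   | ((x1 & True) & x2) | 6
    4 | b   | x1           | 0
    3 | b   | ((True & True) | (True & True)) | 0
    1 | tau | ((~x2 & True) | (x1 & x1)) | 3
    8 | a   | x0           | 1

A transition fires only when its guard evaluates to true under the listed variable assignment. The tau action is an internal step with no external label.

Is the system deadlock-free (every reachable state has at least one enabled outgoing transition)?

Answer: DEADLOCK-FREE

Trace:
Reach set: {0,1,3,8}
  0: tau→1  [deg 1]
  1: a→8  tau→3  [deg 2]
  3: b→0  [deg 1]
  8: a→1  [deg 1]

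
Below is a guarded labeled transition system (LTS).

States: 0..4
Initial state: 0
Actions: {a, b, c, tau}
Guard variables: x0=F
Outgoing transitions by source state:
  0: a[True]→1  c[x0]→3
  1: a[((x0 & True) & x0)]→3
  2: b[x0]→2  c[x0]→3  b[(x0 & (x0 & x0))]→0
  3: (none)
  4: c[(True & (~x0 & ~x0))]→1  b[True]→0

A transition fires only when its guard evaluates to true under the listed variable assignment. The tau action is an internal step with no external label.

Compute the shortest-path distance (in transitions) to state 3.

BFS to 3:
  L0 = {0}
  L1 = {1}
3 never appears.

Answer: UNREACHABLE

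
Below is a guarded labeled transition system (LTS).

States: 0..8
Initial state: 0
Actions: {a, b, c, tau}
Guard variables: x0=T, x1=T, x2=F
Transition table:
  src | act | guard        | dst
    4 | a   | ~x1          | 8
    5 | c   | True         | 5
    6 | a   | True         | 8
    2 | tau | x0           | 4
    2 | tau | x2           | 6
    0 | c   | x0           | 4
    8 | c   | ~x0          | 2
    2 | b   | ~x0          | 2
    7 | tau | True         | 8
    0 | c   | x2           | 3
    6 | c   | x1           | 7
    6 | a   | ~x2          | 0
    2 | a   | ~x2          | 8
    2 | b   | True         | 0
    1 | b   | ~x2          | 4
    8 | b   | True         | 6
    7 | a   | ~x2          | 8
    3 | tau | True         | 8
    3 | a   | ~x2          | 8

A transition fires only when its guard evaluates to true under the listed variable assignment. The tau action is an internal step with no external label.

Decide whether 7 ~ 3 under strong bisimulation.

Compute ~ classes (split until stable):
  P[0] = {{0,1,2,3,4,5,6,7,8}}
  P[1] = {{0,5},{1,8},{2},{3,7},{4},{6}}
  P[2] = {{0},{1},{2},{3,7},{4},{5},{6},{8}}
stable after 3 split(s): 8 block(s)
7∈{3,7}, 3∈{3,7}

Answer: BISIMILAR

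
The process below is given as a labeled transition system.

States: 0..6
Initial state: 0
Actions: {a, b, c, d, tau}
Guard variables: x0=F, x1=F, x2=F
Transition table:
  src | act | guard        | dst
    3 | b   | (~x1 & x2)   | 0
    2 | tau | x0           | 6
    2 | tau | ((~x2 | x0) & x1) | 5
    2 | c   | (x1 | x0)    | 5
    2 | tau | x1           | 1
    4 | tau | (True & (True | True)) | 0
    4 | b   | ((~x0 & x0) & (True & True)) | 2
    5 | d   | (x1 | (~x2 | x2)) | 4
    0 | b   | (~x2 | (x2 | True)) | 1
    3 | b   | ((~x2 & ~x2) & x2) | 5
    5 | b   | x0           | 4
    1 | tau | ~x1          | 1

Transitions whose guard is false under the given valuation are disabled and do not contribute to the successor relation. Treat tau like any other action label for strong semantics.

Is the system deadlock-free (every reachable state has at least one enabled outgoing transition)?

Answer: DEADLOCK-FREE

Working:
Reach set: {0,1}
  0: b→1  [1 out]
  1: tau→1  [1 out]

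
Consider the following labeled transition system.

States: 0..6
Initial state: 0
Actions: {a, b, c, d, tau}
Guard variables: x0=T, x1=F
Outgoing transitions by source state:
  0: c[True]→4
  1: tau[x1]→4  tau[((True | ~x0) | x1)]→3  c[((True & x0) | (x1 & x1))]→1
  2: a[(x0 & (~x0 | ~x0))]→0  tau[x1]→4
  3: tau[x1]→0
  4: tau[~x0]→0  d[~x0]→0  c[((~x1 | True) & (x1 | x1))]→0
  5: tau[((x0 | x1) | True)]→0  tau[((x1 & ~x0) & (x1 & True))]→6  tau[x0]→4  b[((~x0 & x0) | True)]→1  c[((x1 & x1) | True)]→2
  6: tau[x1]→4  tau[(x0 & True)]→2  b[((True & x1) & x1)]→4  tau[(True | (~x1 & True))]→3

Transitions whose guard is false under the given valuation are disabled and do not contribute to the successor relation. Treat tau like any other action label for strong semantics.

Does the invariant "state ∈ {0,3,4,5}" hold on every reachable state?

Answer: INVARIANT HOLDS

Analysis:
Allowed set {0,3,4,5}
Reachable = {0,4}
  0: ok
  4: ok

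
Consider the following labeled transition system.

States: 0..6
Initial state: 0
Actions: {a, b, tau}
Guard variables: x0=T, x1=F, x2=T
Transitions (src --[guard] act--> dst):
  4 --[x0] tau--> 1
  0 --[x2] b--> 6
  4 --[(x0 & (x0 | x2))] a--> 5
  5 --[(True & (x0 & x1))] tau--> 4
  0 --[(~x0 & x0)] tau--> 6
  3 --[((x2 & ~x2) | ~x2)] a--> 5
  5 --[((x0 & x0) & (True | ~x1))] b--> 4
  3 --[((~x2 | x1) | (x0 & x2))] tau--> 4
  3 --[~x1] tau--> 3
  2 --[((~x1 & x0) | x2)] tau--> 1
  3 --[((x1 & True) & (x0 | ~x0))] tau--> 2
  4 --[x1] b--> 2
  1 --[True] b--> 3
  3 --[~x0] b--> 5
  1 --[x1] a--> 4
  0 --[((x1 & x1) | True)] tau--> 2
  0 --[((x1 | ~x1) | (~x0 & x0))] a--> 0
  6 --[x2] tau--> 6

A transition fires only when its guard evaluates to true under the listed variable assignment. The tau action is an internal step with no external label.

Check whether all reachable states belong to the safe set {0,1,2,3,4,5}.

Safe = {0,1,2,3,4,5}
Reachable = {0,1,2,3,4,5,6}
  0: ✓
  1: ✓
  2: ✓
  3: ✓
  4: ✓
  5: ✓
  6: VIOLATES
reach 6 via b — violates

Answer: INVARIANT VIOLATED at state 6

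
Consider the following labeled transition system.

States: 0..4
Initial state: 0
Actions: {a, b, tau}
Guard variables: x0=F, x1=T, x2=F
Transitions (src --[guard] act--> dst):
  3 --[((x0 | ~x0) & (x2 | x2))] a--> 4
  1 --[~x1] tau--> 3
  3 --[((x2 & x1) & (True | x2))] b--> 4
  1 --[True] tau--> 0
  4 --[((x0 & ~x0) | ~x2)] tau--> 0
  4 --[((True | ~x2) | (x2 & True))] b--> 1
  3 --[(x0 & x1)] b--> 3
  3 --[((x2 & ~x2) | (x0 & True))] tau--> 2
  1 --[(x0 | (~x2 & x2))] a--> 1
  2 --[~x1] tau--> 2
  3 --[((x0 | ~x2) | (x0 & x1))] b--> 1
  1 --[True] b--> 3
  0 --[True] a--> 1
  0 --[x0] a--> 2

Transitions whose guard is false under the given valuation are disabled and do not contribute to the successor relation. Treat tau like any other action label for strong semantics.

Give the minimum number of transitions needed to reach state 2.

Breadth-first toward 2:
  Layer 0: {0}
  Layer 1: {1}
  Layer 2: {3}
2 never appears.

Answer: UNREACHABLE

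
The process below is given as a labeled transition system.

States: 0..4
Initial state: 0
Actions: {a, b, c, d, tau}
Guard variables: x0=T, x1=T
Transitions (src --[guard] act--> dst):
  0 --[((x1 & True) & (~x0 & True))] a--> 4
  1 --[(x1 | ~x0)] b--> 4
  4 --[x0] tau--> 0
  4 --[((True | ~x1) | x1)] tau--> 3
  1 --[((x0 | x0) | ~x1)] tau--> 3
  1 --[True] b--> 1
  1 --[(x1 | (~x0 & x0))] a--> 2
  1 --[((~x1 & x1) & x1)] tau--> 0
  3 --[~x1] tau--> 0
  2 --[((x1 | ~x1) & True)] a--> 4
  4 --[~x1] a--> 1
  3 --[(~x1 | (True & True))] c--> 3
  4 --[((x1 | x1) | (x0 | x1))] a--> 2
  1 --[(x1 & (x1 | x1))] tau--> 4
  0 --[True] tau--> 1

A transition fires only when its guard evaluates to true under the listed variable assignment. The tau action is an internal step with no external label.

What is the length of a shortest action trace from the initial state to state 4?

Layered search for 4:
  L0 = {0}
  L1 = {1}
  L2 = {2,3,4}
depth(4)=2, e.g. tau·b

Answer: 2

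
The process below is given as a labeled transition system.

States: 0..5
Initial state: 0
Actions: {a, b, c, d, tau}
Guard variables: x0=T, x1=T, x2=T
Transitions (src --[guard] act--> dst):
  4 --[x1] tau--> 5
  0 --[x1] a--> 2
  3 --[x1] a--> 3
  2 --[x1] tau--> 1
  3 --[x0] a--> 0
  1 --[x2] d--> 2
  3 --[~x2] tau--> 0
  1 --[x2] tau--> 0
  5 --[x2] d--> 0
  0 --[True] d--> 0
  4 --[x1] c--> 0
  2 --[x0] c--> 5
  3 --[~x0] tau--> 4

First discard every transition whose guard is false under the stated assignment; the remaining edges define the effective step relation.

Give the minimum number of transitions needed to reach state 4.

Answer: UNREACHABLE

Analysis:
BFS to 4:
  Layer 0: {0}
  Layer 1: {2}
  Layer 2: {1,5}
4 never appears.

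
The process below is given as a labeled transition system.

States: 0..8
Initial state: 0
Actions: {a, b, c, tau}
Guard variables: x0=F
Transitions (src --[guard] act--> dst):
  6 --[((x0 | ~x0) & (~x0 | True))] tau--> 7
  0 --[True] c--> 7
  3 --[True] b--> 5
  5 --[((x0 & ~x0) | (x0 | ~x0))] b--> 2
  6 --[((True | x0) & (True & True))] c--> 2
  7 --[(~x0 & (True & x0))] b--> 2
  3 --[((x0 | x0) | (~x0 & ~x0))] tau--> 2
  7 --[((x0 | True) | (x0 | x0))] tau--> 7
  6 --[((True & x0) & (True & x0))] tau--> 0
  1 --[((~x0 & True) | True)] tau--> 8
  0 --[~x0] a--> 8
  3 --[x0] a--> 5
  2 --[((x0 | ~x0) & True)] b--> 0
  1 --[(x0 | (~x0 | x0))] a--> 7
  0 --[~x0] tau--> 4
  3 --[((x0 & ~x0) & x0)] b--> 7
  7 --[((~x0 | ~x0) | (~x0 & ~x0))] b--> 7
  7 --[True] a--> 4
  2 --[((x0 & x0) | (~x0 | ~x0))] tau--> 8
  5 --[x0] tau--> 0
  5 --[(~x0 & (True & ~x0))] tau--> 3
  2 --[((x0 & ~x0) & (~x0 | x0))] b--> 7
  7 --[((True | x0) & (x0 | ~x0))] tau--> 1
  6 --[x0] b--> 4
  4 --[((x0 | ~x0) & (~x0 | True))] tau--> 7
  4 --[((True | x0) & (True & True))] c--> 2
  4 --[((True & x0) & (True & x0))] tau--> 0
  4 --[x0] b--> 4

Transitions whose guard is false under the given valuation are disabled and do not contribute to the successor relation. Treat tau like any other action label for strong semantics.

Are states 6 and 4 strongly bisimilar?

Answer: BISIMILAR

Trace:
Bisimulation quotient by refinement:
  round 0: {{0,1,2,3,4,5,6,7,8}}
  round 1: {{0},{1},{2,3,5},{4,6},{7},{8}}
  round 2: {{0},{1},{2},{3,5},{4,6},{7},{8}}
  round 3: {{0},{1},{2},{3},{4,6},{5},{7},{8}}
8 equivalence class(es) (converged in 4)
6∈{4,6}, 4∈{4,6}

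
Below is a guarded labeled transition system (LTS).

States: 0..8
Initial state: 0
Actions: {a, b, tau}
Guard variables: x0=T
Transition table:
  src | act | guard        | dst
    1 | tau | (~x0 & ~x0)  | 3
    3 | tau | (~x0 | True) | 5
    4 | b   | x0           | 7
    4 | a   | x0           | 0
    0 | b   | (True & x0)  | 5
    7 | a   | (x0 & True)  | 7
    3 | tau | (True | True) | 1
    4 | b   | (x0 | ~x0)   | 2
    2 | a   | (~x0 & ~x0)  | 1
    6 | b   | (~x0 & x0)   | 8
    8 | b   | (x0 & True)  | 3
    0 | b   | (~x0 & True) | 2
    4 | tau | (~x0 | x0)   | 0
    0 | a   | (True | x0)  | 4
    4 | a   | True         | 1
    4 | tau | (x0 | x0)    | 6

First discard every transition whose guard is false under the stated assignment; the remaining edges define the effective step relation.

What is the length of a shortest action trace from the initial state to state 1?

Answer: 2

Analysis:
BFS to 1:
  Layer 0: {0}
  Layer 1: {4,5}
  Layer 2: {1,2,6,7}
first hit 1 at d=2 via a·a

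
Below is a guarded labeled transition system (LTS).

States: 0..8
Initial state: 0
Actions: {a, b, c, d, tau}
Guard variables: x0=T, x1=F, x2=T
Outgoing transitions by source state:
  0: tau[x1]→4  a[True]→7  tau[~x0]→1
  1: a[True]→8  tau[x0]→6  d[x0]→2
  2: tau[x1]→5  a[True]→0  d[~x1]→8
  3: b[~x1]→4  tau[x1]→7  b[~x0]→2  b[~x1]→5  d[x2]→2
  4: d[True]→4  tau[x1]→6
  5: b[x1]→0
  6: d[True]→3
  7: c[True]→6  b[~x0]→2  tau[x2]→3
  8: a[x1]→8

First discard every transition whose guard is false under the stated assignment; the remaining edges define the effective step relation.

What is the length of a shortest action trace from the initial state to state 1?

Breadth-first toward 1:
  depth 0: {0}
  depth 1: {7}
  depth 2: {3,6}
  depth 3: {2,4,5}
  depth 4: {8}
1 never appears.

Answer: UNREACHABLE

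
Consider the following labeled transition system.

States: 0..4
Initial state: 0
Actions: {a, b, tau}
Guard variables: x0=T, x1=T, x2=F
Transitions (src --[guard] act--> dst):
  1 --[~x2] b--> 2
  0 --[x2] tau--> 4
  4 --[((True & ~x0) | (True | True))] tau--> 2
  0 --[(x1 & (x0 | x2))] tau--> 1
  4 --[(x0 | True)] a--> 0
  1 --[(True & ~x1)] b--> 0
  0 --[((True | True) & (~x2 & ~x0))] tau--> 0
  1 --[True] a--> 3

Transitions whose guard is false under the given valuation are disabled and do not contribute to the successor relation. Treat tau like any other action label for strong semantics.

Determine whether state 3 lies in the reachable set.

Guard filter leaves 5 enabled edge(s).
L0 = {0}
L1 = {1}  total {0,1}
L2 = {2,3}  total {0,1,2,3}
R = {0,1,2,3}
trace reaching 3: tau·a

Answer: REACHABLE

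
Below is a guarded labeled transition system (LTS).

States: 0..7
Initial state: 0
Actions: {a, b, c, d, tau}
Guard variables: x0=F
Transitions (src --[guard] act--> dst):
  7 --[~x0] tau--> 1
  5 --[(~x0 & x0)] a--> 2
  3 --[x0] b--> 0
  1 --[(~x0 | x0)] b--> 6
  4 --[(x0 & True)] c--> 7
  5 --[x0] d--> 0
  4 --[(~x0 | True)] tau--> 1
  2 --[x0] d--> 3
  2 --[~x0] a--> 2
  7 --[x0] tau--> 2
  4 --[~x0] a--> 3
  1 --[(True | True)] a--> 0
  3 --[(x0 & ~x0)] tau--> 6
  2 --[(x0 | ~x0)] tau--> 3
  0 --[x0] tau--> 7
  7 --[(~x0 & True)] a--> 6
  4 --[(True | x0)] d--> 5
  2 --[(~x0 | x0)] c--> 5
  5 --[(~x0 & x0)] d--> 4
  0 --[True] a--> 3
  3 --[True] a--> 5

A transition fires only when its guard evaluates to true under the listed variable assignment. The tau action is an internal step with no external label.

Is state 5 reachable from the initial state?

Answer: REACHABLE

Analysis:
12 transition(s) survive guard evaluation.
L0 = {0}
L1 = {3}  total {0,3}
L2 = {5}  total {0,3,5}
Reach set: {0,3,5}
trace reaching 5: a·a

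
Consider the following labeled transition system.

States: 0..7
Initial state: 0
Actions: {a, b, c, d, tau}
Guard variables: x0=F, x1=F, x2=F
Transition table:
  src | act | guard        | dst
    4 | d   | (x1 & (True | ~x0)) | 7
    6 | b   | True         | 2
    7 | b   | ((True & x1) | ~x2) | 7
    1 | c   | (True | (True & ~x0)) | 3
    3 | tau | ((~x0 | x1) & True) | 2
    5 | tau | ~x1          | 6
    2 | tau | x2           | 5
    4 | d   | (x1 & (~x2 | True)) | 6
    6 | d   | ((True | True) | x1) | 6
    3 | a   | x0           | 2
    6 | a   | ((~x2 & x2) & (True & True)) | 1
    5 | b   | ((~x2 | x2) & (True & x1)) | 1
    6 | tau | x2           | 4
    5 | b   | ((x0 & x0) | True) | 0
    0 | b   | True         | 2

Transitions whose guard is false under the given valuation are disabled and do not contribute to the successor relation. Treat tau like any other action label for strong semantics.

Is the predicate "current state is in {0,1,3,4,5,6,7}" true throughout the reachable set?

Answer: INVARIANT VIOLATED at state 2

Analysis:
Allowed set {0,1,3,4,5,6,7}
Reachable = {0,2}
  0: ok
  2: outside
witness against invariant: b → 2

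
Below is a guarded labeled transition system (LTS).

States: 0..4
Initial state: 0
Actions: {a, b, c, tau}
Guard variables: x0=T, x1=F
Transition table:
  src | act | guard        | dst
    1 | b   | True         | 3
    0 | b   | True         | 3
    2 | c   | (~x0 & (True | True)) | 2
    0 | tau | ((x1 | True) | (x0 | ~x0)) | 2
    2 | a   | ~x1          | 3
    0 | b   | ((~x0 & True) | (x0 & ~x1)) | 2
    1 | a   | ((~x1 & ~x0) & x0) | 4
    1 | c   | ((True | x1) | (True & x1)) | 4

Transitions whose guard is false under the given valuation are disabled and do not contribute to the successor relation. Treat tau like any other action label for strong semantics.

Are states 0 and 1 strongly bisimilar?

Answer: NOT BISIMILAR

Trace:
Bisimulation quotient by refinement:
  π0 = {{0,1,2,3,4}}
  π1 = {{0},{1},{2},{3,4}}
stable after 2 split(s): 4 block(s)
0∈{0}, 1∈{1}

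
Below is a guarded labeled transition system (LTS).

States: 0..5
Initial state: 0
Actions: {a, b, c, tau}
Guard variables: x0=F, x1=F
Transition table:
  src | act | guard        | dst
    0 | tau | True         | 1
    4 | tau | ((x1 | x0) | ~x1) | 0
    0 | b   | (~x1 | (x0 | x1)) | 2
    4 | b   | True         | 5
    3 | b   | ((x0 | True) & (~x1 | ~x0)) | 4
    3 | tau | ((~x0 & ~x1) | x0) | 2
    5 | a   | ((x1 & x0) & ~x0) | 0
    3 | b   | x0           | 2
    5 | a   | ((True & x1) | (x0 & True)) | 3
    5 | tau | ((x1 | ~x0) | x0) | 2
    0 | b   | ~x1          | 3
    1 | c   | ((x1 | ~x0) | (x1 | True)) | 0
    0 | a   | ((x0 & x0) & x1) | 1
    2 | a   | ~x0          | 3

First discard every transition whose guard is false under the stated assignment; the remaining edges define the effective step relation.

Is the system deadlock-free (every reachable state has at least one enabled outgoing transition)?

R = {0,1,2,3,4,5}
  0: b→2  b→3  tau→1  [deg 3]
  1: c→0  [deg 1]
  2: a→3  [deg 1]
  3: b→4  tau→2  [deg 2]
  4: b→5  tau→0  [deg 2]
  5: tau→2  [deg 1]

Answer: DEADLOCK-FREE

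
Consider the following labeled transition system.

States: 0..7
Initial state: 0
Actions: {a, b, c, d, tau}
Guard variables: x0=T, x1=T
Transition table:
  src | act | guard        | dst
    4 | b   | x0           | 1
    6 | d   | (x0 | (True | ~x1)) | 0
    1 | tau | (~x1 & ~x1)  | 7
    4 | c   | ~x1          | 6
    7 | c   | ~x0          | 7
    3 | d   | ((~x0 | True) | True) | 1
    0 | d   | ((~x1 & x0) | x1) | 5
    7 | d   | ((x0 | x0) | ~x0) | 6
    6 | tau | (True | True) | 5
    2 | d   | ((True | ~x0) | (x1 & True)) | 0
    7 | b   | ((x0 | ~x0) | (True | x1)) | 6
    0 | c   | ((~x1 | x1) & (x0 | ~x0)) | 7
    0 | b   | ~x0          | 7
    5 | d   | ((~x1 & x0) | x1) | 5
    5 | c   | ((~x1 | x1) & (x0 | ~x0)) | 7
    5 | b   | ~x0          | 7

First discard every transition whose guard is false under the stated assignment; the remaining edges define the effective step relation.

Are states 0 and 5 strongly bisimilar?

Answer: BISIMILAR

Analysis:
Compute ~ classes (split until stable):
  round 0: {{0,1,2,3,4,5,6,7}}
  round 1: {{0,5},{1},{2,3},{4},{6},{7}}
  round 2: {{0,5},{1},{2},{3},{4},{6},{7}}
stable after 3 split(s): 7 block(s)
class of 0: {0,5}; class of 5: {0,5}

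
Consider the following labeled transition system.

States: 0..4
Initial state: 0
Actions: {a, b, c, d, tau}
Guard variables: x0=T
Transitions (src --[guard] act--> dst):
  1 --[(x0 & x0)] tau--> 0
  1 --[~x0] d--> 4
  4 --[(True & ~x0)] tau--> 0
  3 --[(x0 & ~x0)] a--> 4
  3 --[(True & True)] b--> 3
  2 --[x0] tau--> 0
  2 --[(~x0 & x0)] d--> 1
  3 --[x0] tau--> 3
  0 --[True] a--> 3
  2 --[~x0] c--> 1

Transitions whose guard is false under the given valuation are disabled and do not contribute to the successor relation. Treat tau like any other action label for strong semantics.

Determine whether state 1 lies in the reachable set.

Answer: UNREACHABLE

Trace:
5 transition(s) survive guard evaluation.
depth 0: {0}
depth 1: {3}  total {0,3}
Reachable = {0,3}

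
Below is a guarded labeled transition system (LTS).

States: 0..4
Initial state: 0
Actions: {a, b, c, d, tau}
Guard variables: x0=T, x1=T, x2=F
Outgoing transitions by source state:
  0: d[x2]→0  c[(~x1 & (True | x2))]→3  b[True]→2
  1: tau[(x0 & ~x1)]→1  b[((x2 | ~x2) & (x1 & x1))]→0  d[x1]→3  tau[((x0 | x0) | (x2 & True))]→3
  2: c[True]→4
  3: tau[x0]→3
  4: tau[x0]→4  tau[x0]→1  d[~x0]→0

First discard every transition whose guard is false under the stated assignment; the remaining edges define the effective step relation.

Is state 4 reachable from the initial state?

After dropping false guards: 8 live edges.
depth 0: {0}
depth 1: {2}  cumulative {0,2}
depth 2: {4}  cumulative {0,2,4}
depth 3: {1}  cumulative {0,1,2,4}
depth 4: {3}  cumulative {0,1,2,3,4}
Reach set: {0,1,2,3,4}
trace reaching 4: b·c

Answer: REACHABLE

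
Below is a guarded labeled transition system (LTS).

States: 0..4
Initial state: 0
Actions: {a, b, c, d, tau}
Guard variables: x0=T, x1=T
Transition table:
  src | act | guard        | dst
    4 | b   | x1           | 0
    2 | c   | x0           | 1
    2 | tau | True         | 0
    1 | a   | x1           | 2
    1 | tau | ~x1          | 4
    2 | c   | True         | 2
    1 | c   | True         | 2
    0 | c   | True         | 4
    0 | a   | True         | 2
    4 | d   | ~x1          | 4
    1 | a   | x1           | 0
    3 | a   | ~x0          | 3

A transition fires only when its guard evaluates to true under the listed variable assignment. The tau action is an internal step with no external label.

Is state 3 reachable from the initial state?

9 transition(s) survive guard evaluation.
Layer 0: {0}
Layer 1: {2,4}  now seen {0,2,4}
Layer 2: {1}  now seen {0,1,2,4}
R = {0,1,2,4}

Answer: UNREACHABLE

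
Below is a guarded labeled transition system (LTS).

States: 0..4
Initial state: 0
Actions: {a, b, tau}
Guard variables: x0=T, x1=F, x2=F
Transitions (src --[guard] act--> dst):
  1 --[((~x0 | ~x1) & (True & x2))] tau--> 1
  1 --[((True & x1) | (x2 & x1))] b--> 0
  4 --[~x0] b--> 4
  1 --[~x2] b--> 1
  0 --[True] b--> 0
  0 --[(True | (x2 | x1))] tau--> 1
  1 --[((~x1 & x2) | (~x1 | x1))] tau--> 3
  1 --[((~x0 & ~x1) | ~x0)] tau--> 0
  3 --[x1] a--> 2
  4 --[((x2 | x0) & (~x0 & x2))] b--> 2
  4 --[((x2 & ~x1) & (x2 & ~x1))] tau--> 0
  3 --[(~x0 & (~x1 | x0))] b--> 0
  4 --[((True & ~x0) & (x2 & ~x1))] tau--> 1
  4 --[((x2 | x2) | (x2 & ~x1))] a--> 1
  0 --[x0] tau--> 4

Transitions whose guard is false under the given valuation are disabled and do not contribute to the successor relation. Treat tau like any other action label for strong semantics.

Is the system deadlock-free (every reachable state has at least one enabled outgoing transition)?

Reach set: {0,1,3,4}
  0: b→0  tau→1  tau→4  [3 exit(s)]
  1: b→1  tau→3  [2 exit(s)]
  3: ∅  [STUCK]
  4: ∅  [STUCK]
witness 3: tau·tau

Answer: DEADLOCK at state 3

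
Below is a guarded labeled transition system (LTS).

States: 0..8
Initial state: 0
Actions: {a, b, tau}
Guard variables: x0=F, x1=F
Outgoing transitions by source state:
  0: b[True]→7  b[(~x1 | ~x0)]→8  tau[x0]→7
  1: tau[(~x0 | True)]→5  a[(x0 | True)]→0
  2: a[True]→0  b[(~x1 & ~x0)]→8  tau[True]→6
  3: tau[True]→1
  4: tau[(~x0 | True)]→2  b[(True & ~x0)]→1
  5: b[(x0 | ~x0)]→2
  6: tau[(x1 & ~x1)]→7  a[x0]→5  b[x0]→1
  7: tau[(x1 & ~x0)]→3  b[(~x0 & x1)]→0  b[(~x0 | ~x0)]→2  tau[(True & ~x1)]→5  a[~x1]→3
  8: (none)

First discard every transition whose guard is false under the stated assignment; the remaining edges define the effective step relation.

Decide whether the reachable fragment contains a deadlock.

Answer: DEADLOCK at state 6

Analysis:
Reach set: {0,1,2,3,5,6,7,8}
  0: b→7  b→8  [deg 2]
  1: a→0  tau→5  [deg 2]
  2: a→0  b→8  tau→6  [deg 3]
  3: tau→1  [deg 1]
  5: b→2  [deg 1]
  6: ∅  [deadlock]
  7: a→3  b→2  tau→5  [deg 3]
  8: ∅  [deadlock]
witness 6: b·b·tau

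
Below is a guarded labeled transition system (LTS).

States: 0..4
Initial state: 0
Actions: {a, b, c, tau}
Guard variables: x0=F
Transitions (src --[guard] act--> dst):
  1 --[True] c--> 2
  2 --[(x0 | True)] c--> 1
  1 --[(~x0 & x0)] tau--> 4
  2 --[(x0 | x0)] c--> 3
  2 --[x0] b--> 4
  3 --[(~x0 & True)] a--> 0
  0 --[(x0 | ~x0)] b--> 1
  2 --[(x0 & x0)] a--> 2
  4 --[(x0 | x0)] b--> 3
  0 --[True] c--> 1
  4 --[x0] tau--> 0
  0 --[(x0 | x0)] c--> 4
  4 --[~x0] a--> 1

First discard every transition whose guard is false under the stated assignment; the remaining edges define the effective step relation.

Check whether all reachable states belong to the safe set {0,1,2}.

Answer: INVARIANT HOLDS

Working:
Inv-set: {0,1,2}
Reachable = {0,1,2}
  0: ✓
  1: ✓
  2: ✓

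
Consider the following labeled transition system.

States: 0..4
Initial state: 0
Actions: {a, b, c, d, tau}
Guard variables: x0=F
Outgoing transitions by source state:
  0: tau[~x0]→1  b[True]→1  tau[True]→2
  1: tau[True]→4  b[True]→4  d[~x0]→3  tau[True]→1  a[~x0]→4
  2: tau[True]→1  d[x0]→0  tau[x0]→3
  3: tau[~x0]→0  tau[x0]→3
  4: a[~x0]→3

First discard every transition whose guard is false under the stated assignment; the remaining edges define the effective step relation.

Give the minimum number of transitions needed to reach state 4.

Answer: 2

Trace:
Breadth-first toward 4:
  Layer 0: {0}
  Layer 1: {1,2}
  Layer 2: {3,4}
first hit 4 at d=2 via b·a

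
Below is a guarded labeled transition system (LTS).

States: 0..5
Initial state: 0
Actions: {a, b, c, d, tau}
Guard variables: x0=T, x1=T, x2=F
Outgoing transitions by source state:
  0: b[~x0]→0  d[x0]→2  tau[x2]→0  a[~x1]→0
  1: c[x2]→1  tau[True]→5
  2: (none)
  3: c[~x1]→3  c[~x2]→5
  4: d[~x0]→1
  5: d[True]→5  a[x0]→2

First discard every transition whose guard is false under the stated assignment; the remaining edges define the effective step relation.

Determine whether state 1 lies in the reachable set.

Answer: UNREACHABLE

Analysis:
Guard filter leaves 5 enabled edge(s).
depth 0: {0}
depth 1: {2}  total {0,2}
Reach set: {0,2}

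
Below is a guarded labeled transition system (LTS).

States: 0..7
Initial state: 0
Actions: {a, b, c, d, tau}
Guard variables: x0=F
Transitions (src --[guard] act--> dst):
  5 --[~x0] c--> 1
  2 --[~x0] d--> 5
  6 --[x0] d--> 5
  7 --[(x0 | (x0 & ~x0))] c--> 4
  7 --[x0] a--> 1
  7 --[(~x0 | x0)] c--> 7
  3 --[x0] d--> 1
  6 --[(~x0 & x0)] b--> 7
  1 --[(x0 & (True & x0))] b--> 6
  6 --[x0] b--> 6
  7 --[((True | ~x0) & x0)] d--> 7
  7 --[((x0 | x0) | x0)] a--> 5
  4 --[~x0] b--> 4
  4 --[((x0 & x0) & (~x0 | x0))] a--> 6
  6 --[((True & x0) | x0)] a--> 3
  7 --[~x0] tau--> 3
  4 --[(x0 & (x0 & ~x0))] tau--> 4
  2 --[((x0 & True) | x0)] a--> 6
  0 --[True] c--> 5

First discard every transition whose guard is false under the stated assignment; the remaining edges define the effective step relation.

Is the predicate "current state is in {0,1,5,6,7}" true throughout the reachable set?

Answer: INVARIANT HOLDS

Working:
Allowed set {0,1,5,6,7}
Reach set: {0,1,5}
  0: safe
  1: safe
  5: safe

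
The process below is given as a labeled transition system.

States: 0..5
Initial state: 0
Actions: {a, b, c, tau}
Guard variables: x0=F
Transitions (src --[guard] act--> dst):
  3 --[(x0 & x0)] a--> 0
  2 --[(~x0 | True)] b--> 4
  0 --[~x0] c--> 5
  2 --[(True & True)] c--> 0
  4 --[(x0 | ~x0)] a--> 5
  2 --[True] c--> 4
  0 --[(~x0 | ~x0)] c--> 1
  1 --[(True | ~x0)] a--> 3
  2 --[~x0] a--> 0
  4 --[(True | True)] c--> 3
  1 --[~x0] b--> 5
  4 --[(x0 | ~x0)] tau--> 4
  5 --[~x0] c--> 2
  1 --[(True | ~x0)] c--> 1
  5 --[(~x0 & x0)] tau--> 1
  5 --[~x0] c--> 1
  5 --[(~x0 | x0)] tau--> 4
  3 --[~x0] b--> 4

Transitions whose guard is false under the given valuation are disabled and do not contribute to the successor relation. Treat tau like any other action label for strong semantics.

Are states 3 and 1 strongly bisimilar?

Answer: NOT BISIMILAR

Working:
Refine partition for ~:
  P[0] = {{0,1,2,3,4,5}}
  P[1] = {{0},{1,2},{3},{4},{5}}
  P[2] = {{0},{1},{2},{3},{4},{5}}
Fixed point at round 3; 6 class(es).
class of 3: {3}; class of 1: {1}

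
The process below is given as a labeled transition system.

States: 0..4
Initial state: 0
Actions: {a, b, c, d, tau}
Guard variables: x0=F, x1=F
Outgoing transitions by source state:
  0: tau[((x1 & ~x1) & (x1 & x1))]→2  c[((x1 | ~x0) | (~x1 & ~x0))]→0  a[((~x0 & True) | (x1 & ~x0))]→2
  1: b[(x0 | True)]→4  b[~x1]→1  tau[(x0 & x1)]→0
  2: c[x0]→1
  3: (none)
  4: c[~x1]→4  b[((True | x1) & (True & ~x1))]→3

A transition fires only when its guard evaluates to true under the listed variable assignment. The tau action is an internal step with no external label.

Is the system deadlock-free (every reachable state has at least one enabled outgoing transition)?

Reach set: {0,2}
  0: a→2  c→0  [2 exit(s)]
  2: ∅  [no exit]
trace reaching 2: a

Answer: DEADLOCK at state 2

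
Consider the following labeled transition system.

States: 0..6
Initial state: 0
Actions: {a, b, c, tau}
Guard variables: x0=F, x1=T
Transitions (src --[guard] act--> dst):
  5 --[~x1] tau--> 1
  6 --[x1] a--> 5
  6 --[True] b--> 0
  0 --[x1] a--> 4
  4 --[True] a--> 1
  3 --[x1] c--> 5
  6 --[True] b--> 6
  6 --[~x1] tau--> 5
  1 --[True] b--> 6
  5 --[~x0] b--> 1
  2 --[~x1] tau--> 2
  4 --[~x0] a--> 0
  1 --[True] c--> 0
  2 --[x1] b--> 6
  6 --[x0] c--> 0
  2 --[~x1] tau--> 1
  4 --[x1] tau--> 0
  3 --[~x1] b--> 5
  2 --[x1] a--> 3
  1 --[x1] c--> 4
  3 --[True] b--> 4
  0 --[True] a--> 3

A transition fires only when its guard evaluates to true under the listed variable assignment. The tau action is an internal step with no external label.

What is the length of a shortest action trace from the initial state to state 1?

Answer: 2

Trace:
Breadth-first toward 1:
  Layer 0: {0}
  Layer 1: {3,4}
  Layer 2: {1,5}
depth(1)=2, e.g. a·a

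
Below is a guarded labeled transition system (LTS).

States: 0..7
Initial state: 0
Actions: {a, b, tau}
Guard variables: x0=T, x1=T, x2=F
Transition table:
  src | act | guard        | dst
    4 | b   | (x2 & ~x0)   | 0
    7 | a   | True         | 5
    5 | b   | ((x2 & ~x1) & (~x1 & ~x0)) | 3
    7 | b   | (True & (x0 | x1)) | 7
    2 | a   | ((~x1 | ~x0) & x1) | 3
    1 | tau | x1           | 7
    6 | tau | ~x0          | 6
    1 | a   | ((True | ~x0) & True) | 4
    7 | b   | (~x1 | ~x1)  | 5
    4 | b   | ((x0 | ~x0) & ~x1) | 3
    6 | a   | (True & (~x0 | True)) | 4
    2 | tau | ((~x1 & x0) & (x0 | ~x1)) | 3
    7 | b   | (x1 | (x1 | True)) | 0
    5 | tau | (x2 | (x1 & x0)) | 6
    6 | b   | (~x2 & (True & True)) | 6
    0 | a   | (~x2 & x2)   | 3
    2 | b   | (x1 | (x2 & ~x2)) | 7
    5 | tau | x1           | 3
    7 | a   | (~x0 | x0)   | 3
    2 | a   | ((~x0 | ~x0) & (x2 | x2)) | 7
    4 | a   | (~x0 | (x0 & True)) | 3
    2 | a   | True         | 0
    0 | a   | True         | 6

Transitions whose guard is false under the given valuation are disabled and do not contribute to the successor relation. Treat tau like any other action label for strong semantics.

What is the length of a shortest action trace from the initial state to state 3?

Answer: 3

Working:
BFS to 3:
  Layer 0: {0}
  Layer 1: {6}
  Layer 2: {4}
  Layer 3: {3}
3 enters at depth 3; path a·a·a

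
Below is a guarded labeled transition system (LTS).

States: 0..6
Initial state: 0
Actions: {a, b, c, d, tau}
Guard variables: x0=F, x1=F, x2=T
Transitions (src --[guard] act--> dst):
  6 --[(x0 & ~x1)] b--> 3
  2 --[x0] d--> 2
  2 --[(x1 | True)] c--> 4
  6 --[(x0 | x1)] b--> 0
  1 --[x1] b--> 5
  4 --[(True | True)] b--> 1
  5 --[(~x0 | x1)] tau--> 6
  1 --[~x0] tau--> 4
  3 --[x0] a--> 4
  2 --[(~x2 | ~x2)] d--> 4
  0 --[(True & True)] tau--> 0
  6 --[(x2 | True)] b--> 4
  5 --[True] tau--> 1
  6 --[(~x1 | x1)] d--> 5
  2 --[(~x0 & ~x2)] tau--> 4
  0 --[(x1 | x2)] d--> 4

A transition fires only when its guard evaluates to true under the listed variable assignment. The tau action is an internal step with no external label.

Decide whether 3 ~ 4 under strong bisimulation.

Answer: NOT BISIMILAR

Trace:
Bisimulation quotient by refinement:
  π0 = {{0,1,2,3,4,5,6}}
  π1 = {{0},{1,5},{2},{3},{4},{6}}
  π2 = {{0},{1},{2},{3},{4},{5},{6}}
7 equivalence class(es) (converged in 3)
[3]={3}  [4]={4}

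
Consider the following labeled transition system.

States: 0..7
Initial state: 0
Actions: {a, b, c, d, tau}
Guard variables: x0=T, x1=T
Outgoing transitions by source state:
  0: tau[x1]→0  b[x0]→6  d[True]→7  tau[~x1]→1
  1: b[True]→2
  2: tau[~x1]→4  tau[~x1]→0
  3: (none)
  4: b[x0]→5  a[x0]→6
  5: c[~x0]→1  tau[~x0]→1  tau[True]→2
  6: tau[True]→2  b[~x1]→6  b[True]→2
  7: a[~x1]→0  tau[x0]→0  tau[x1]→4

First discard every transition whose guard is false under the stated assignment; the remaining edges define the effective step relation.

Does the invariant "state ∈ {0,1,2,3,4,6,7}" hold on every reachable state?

Answer: INVARIANT VIOLATED at state 5

Trace:
Safe = {0,1,2,3,4,6,7}
R = {0,2,4,5,6,7}
  0: ✓
  2: ✓
  4: ✓
  5: outside
  6: ✓
  7: ✓
counterexample path to 5: d·tau·b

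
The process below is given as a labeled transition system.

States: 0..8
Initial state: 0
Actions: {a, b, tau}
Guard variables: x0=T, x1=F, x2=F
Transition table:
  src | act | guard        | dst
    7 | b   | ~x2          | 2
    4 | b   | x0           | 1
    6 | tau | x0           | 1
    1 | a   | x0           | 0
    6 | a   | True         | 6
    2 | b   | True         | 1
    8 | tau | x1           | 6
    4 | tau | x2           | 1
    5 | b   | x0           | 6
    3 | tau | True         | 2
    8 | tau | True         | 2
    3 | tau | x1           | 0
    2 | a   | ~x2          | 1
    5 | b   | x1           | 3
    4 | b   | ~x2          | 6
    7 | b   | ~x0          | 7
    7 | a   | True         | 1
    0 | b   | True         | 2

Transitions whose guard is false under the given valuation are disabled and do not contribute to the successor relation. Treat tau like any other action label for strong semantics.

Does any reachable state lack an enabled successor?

Reachable = {0,1,2}
  0: b→2  [1 out]
  1: a→0  [1 out]
  2: a→1  b→1  [2 out]

Answer: DEADLOCK-FREE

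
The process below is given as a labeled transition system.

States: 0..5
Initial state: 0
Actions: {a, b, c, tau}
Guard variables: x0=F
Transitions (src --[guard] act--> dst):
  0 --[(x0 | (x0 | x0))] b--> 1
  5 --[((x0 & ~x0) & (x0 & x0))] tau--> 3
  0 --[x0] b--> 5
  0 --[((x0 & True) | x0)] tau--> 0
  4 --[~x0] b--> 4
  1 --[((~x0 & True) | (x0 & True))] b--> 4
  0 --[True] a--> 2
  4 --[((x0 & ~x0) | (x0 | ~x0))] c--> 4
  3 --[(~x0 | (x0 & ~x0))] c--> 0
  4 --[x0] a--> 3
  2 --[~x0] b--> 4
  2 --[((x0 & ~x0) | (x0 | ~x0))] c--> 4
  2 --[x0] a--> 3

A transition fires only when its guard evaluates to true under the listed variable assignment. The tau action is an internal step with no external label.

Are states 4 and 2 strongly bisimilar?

Answer: BISIMILAR

Working:
Bisimulation quotient by refinement:
  π0 = {{0,1,2,3,4,5}}
  π1 = {{0},{1},{2,4},{3},{5}}
5 equivalence class(es) (converged in 2)
class of 4: {2,4}; class of 2: {2,4}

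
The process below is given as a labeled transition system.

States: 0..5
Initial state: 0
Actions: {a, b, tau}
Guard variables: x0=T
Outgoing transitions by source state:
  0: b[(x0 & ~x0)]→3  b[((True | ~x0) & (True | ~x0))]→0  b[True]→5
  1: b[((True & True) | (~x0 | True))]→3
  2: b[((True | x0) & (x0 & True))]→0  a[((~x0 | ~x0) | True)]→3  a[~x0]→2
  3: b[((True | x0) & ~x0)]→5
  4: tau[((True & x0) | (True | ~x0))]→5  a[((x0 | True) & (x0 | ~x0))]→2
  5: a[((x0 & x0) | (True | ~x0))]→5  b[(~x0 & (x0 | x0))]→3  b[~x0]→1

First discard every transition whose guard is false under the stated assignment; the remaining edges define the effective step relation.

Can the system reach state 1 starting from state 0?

8 transition(s) survive guard evaluation.
Layer 0: {0}
Layer 1: {5}  now seen {0,5}
Reachable = {0,5}

Answer: UNREACHABLE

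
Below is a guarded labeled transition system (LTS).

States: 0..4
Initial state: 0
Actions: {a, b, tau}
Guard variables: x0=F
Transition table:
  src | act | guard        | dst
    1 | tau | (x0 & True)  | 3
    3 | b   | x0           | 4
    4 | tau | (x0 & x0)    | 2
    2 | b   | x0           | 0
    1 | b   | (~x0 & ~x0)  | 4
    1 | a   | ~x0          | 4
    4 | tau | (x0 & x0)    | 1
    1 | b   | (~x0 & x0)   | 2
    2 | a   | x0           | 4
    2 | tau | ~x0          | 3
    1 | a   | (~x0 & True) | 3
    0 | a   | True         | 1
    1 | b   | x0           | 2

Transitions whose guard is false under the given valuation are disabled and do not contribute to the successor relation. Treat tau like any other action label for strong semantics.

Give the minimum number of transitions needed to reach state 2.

Answer: UNREACHABLE

Working:
BFS to 2:
  L0 = {0}
  L1 = {1}
  L2 = {3,4}
2 never appears.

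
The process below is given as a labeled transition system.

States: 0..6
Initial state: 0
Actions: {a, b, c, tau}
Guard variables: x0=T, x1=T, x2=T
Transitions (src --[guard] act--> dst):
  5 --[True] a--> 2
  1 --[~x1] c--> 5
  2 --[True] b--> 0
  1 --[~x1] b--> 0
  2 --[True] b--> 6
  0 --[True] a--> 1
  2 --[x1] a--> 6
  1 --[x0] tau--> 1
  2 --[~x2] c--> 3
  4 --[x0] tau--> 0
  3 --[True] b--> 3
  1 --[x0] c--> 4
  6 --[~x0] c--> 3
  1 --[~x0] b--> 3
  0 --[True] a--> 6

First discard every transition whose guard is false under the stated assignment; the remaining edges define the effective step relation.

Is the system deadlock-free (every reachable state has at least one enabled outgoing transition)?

R = {0,1,4,6}
  0: a→1  a→6  [2 out]
  1: c→4  tau→1  [2 out]
  4: tau→0  [1 out]
  6: ∅  [deadlock]
witness 6: a

Answer: DEADLOCK at state 6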